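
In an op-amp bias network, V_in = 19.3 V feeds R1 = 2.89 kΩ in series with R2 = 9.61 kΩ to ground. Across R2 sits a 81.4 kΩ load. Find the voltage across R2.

First combine the lower leg with the load: R2 ‖ R_L = 8.595 kΩ.
Then V_out = V_in · R2'/(R1 + R2') = 19.3 × 8.595/11.49 = 14.44 V.
(Unloaded it would be 14.8 V; the load pulls it down.)

V_out ≈ 14.4 V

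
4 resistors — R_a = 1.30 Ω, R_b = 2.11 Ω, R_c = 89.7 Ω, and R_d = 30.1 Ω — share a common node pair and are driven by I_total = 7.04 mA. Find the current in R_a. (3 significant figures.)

I ≈ 4.21 mA

ΣG = 1/1.30 + 1/2.11 + 1/89.7 + 1/30.1 = 1.288.
R_a takes the fraction G_k/ΣG = 0.7692/1.288 = 0.5974, so I = 7.04 × 0.5974 = 4.206 mA.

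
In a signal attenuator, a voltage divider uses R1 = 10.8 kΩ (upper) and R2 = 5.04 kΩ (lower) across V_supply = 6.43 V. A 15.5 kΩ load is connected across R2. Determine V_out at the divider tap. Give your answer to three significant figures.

V_out ≈ 1.67 V

The load sits in parallel with R2, giving an effective lower resistance R2' = R2·R_L/(R2+R_L) = 3.803 kΩ.
Voltage divider with the loaded lower leg: V_out = 6.43 × 3.803/(10.8 + 3.803) = 6.43 × 0.2604 = 1.675 V.
(Unloaded it would be 2.05 V; the load pulls it down.)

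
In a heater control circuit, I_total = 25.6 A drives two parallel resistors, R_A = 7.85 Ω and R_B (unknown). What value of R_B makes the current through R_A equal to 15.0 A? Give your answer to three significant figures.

Two-branch current divider: I_A = I_total · R_B/(R_A + R_B).
15.0/25.6 = R_B/(R_A + R_B) → R_B = R_A · (0.5859)/(1 − 0.5859) = 7.85 × 1.415 = 11.11 Ω.

R_B ≈ 11.1 Ω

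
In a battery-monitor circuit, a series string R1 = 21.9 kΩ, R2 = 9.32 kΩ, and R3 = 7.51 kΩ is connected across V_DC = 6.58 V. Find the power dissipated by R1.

P ≈ 0.632 mW

ΣR = 38.73 kΩ → I = 6.58/38.73 = 0.1699 mA.
V(R1) = I·R = 3.721 V; P = V·I = 3.721 × 0.1699 = 0.6321 mW.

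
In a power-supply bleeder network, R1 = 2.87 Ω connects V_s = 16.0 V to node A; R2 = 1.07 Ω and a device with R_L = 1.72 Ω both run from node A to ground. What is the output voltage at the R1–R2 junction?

R2 ‖ R_L = (1.07 × 1.72)/(1.07 + 1.72) = 0.6596 Ω.
Then V_out = V_s · R2'/(R1 + R2') = 16.0 × 0.6596/3.530 = 2.990 V.
(Unloaded it would be 4.35 V; the load pulls it down.)

V_out ≈ 2.99 V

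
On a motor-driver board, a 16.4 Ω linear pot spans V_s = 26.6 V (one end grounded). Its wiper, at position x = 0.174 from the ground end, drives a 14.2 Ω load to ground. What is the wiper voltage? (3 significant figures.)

The pot divides into 13.55 Ω above the wiper and 2.854 Ω below.
(x·R_p) ‖ R_L = 2.376 Ω.
Then V_out = V_s · 2.376/(13.55 + 2.376) = 3.969 V.

V_out ≈ 3.97 V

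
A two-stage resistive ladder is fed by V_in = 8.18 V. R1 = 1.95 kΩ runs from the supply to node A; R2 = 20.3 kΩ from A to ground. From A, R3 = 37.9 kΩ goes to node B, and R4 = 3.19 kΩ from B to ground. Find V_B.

Looking into the second stage from A: R3 + R4 = 41.09 kΩ appears in parallel with R2.
R2 ‖ (R3+R4) = 13.59 kΩ.
V_A = 8.18 × 13.59/(1.95 + 13.59) = 7.153 V.
V_B = V_A × 0.07763 = 0.5553 V.

V_B ≈ 0.555 V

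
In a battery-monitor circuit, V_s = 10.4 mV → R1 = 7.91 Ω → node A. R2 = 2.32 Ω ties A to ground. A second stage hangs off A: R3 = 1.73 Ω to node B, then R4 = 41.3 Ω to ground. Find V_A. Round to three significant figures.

Looking into the second stage from A: R3 + R4 = 43.03 Ω appears in parallel with R2.
R2 ‖ (R3+R4) = 2.201 Ω.
So V_A = 10.4 × 0.2177 = 2.264 mV.

V_A ≈ 2.26 mV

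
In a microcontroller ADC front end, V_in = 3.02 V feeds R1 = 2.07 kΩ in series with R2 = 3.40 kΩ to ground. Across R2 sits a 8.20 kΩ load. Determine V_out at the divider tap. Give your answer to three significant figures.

The load sits in parallel with R2, giving an effective lower resistance R2' = R2·R_L/(R2+R_L) = 2.403 kΩ.
Then V_out = V_in · R2'/(R1 + R2') = 3.02 × 2.403/4.473 = 1.623 V.
(Unloaded it would be 1.88 V; the load pulls it down.)

V_out ≈ 1.62 V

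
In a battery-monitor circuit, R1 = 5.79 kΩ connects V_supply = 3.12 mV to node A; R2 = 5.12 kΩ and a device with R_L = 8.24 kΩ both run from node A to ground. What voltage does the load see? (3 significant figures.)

V_out ≈ 1.10 mV

The load sits in parallel with R2, giving an effective lower resistance R2' = R2·R_L/(R2+R_L) = 3.158 kΩ.
Now apply the divider: V_out = 3.12 × 0.3529 = 1.101 mV.
(Unloaded it would be 1.46 mV; the load pulls it down.)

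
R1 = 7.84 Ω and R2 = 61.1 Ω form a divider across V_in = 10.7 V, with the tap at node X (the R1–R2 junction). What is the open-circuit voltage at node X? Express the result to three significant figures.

V_th is the unloaded tap voltage: V_in · R2/(R1+R2) = 10.7 × 0.8863 = 9.483 V.

V_th ≈ 9.48 V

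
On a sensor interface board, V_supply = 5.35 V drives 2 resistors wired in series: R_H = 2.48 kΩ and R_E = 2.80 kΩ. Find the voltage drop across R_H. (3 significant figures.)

Series total: ΣR = 2.48 + 2.80 = 5.280 kΩ.
By the voltage-divider rule, V = 5.35 × 2.480/5.280 = 2.513 V.

V ≈ 2.51 V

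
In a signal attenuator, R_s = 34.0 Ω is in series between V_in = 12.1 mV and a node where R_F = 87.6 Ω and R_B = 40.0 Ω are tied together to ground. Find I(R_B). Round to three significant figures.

Parallel bank: R_p = 1/(1/87.6 + 1/40.0) = 27.46 Ω.
V_A = 12.1 × 27.46/61.46 = 5.406 mV.
Branch current I = V_A/R_B = 5.406/40.0 = 0.1352 mA.
(Check via current divider: I_total = 0.1969 mA; share G_k/ΣG = 0.6865 → same result.)

I ≈ 0.135 mA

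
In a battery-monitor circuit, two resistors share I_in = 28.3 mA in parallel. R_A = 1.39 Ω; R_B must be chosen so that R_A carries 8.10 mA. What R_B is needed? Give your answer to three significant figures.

R_B ≈ 0.557 Ω

Two-branch current divider: I_A = I_in · R_B/(R_A + R_B).
8.10/28.3 = R_B/(R_A + R_B) → R_B = R_A · (0.2862)/(1 − 0.2862) = 1.39 × 0.4010 = 0.5574 Ω.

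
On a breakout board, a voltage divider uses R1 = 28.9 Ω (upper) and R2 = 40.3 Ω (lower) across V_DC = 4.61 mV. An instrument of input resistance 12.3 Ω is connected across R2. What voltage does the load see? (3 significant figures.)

First combine the lower leg with the load: R2 ‖ R_L = 9.424 Ω.
Voltage divider with the loaded lower leg: V_out = 4.61 × 9.424/(28.9 + 9.424) = 4.61 × 0.2459 = 1.134 mV.
(Unloaded it would be 2.68 mV; the load pulls it down.)

V_out ≈ 1.13 mV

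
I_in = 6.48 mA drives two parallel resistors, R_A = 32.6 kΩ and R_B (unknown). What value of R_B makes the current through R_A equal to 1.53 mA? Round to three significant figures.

R_B ≈ 10.1 kΩ

Two-branch current divider: I_A = I_in · R_B/(R_A + R_B).
1.53/6.48 = R_B/(R_A + R_B) → R_B = R_A · (0.2361)/(1 − 0.2361) = 32.6 × 0.3091 = 10.08 kΩ.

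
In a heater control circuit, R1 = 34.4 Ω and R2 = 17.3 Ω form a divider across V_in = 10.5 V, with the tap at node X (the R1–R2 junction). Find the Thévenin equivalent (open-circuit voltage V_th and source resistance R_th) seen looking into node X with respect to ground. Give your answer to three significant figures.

V_th ≈ 3.51 V, R_th ≈ 11.5 Ω

V_th is the unloaded tap voltage: V_in · R2/(R1+R2) = 10.5 × 0.3346 = 3.514 V.
With V_in suppressed (replaced by a short), R_th = R1 ‖ R2 = (34.40 × 17.3)/(34.40 + 17.3) = 11.51 Ω.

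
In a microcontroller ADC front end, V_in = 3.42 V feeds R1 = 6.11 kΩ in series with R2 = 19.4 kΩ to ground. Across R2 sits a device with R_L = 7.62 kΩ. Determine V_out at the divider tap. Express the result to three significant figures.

V_out ≈ 1.62 V

R2 ‖ R_L = (19.4 × 7.62)/(19.4 + 7.62) = 5.471 kΩ.
Now apply the divider: V_out = 3.42 × 0.4724 = 1.616 V.
(Unloaded it would be 2.60 V; the load pulls it down.)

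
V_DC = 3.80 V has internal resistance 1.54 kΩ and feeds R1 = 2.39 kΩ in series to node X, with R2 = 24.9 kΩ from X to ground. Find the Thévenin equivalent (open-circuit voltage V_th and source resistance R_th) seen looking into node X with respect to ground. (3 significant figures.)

V_th ≈ 3.28 V, R_th ≈ 3.39 kΩ

R1' = 1.54 + 2.39 = 3.930 kΩ (source resistance + R1).
With X open, the divider is unloaded: V_th = 3.80 × 24.9/28.83 = 3.282 V.
With V_DC suppressed (replaced by a short), R_th = R1' ‖ R2 = (3.930 × 24.9)/(3.930 + 24.9) = 3.394 kΩ.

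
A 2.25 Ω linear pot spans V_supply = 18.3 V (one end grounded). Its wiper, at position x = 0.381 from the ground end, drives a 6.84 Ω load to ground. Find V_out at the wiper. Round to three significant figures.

The pot divides into 1.393 Ω above the wiper and 0.8573 Ω below.
Lower segment in parallel with the load: 0.8573 ‖ 6.84 = 0.7618 Ω.
V_out = 18.3 × 0.7618/(1.393 + 0.7618) = 6.470 V.
(Unloaded: V_out = x·V_supply = 6.97 V.)

V_out ≈ 6.47 V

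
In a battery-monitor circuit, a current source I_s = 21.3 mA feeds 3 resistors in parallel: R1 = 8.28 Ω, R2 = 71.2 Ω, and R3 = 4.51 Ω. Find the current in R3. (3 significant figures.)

I ≈ 13.2 mA

ΣG = 1/8.28 + 1/71.2 + 1/4.51 = 0.3565.
Current divider: I(R3) = I_s · G_k/ΣG = 21.3 × (0.2217/0.3565) = 21.3 × 0.6219 = 13.25 mA.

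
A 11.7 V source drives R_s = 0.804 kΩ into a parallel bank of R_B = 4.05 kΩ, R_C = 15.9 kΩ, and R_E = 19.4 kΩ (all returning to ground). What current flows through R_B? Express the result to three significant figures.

Parallel bank: R_p = 1/(1/4.05 + 1/15.9 + 1/19.4) = 2.767 kΩ.
V_A by voltage divider: V_A = 11.7 × 2.767/(0.804 + 2.767) = 9.066 V.
I(R_B) = V_A / R_B = 9.066/4.05 = 2.239 mA.

I ≈ 2.24 mA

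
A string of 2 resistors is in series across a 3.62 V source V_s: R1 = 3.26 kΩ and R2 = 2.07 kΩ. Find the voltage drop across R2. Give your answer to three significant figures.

Series total: ΣR = 3.26 + 2.07 = 5.330 kΩ.
Voltage divider: V = V_s · (2.070 / 5.330) = 3.62 × 0.3884 = 1.406 V.

V ≈ 1.41 V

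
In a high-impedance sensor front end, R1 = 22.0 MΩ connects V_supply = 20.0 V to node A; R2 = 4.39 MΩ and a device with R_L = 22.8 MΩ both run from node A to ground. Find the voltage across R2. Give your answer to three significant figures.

The load sits in parallel with R2, giving an effective lower resistance R2' = R2·R_L/(R2+R_L) = 3.681 MΩ.
Then V_out = V_supply · R2'/(R1 + R2') = 20.0 × 3.681/25.68 = 2.867 V.

V_out ≈ 2.87 V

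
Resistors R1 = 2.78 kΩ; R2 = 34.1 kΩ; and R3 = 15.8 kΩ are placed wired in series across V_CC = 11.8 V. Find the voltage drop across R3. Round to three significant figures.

V ≈ 3.54 V

Total series resistance ΣR = 2.78 + 34.1 + 15.8 = 52.68 kΩ.
V = V_CC · R/ΣR = 11.8 × 0.2999 = 3.539 V.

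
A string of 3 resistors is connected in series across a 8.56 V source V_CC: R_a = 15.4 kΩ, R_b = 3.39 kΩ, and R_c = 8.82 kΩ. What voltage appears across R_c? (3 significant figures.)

ΣR = 15.4 + 3.39 + 8.82 = 27.61 kΩ.
V = V_CC · R/ΣR = 8.56 × 0.3194 = 2.734 V.

V ≈ 2.73 V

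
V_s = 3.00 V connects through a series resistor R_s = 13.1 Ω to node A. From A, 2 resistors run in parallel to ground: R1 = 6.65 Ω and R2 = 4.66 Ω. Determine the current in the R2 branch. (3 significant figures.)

I ≈ 0.111 A

Parallel bank: R_p = 1/(1/6.65 + 1/4.66) = 2.740 Ω.
Node voltage V_A = V_s · R_p/(R_s + R_p) = 3.00 × 0.1730 = 0.5189 V.
I(R2) = V_A / R2 = 0.5189/4.66 = 0.1114 A.
(Check via current divider: I_total = 0.1894 A; share G_k/ΣG = 0.5880 → same result.)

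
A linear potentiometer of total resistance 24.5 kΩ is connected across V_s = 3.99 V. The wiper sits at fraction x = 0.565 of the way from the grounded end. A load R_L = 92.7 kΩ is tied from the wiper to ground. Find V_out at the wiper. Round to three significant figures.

V_out ≈ 2.12 V

The pot divides into 10.66 kΩ above the wiper and 13.84 kΩ below.
(x·R_p) ‖ R_L = 12.04 kΩ.
Loaded-divider output: V_out = 3.99 × 0.5305 = 2.117 V.
(Unloaded: V_out = x·V_s = 2.25 V.)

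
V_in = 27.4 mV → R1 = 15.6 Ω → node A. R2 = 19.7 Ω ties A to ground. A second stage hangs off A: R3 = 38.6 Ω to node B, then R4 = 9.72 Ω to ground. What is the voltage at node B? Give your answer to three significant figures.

Looking into the second stage from A: R3 + R4 = 48.32 Ω appears in parallel with R2.
Effective lower resistance at A: R2 ‖ 48.32 = 13.99 Ω.
First divider: V_A = V_in · 13.99/(15.6 + 13.99) = 12.96 mV.
Stage 2 is unloaded, so V_B = V_A · R4/(R3+R4) = 12.96 × 9.72/48.32 = 2.606 mV.

V_B ≈ 2.61 mV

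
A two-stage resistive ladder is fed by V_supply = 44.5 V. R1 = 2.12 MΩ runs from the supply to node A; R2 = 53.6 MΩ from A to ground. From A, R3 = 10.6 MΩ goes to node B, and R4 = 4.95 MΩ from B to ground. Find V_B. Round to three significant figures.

V_B ≈ 12.0 V

Looking into the second stage from A: R3 + R4 = 15.55 MΩ appears in parallel with R2.
R2 ‖ (R3+R4) = 12.05 MΩ.
So V_A = 44.5 × 0.8504 = 37.84 V.
Stage 2 is unloaded, so V_B = V_A · R4/(R3+R4) = 37.84 × 4.95/15.55 = 12.05 V.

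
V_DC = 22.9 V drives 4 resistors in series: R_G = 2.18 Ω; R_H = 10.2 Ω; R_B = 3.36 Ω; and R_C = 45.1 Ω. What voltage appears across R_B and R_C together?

V ≈ 18.2 V

ΣR = 2.18 + 10.2 + 3.36 + 45.1 = 60.84 Ω.
R_{R_B..R_C} = 3.36 + 45.1 = 48.46 Ω.
By the voltage-divider rule, V = 22.9 × 48.46/60.84 = 18.24 V.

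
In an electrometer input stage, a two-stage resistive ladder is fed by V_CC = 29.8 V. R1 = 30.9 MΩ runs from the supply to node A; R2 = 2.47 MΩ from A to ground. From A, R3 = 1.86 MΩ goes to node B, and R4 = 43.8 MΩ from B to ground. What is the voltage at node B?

The second stage (R3 + R4 = 45.66 MΩ) loads node A in parallel with R2.
Effective lower resistance at A: R2 ‖ 45.66 = 2.343 MΩ.
So V_A = 29.8 × 0.07049 = 2.101 V.
Then the unloaded second divider: V_B = V_A × R4/(R3+R4) = 2.101 × 0.9593 = 2.015 V.

V_B ≈ 2.01 V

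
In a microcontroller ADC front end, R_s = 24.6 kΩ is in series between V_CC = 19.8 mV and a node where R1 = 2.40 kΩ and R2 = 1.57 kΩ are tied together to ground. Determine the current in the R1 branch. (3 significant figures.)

I ≈ 0.306 µA

Parallel bank: R_p = 1/(1/2.40 + 1/1.57) = 0.9491 kΩ.
V_A = 19.8 × 0.9491/25.55 = 0.7355 mV.
I(R1) = V_A / R1 = 0.7355/2.40 = 0.3065 µA.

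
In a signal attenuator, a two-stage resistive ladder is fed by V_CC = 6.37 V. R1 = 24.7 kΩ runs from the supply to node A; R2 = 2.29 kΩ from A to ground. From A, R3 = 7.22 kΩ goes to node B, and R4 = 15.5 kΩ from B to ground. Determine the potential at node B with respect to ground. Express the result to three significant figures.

V_B ≈ 0.338 V

The second stage (R3 + R4 = 22.72 kΩ) loads node A in parallel with R2.
R2 ‖ (R3+R4) = 2.080 kΩ.
First divider: V_A = V_CC · 2.080/(24.7 + 2.080) = 0.4948 V.
Stage 2 is unloaded, so V_B = V_A · R4/(R3+R4) = 0.4948 × 15.5/22.72 = 0.3376 V.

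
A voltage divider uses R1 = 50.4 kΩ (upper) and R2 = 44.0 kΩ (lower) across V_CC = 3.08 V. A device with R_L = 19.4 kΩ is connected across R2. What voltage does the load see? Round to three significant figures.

R2 ‖ R_L = (44.0 × 19.4)/(44.0 + 19.4) = 13.46 kΩ.
Then V_out = V_CC · R2'/(R1 + R2') = 3.08 × 13.46/63.86 = 0.6493 V.

V_out ≈ 0.649 V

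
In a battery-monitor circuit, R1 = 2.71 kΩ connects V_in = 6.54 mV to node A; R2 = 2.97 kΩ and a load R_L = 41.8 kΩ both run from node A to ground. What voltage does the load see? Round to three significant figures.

V_out ≈ 3.31 mV

R2 ‖ R_L = (2.97 × 41.8)/(2.97 + 41.8) = 2.773 kΩ.
Voltage divider with the loaded lower leg: V_out = 6.54 × 2.773/(2.71 + 2.773) = 6.54 × 0.5057 = 3.308 mV.
(Unloaded it would be 3.42 mV; the load pulls it down.)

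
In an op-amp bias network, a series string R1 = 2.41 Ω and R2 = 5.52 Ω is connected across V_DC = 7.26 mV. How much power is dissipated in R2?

The common current is I = 7.26/7.930 = 0.9155 mA.
V(R2) = I·R = 5.054 mV; P = V·I = 5.054 × 0.9155 = 4.627 µW.

P ≈ 4.63 µW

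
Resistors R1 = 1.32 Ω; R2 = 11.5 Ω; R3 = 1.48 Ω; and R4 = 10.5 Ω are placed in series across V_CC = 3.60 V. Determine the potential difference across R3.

V ≈ 0.215 V

ΣR = 1.32 + 11.5 + 1.48 + 10.5 = 24.80 Ω.
V = V_CC · R/ΣR = 3.60 × 0.05968 = 0.2148 V.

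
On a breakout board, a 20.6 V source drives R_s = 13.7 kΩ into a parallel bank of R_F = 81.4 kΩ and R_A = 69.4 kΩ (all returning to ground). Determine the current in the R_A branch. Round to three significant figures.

Equivalent of the parallel group: R_p = 37.46 kΩ.
V_A by voltage divider: V_A = 20.6 × 37.46/(13.7 + 37.46) = 15.08 V.
I(R_A) = V_A / R_A = 15.08/69.4 = 0.2173 mA.

I ≈ 0.217 mA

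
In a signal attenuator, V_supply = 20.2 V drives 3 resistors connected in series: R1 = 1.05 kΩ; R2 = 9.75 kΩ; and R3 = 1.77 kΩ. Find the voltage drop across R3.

V ≈ 2.84 V

Series total: ΣR = 1.05 + 9.75 + 1.77 = 12.57 kΩ.
By the voltage-divider rule, V = 20.2 × 1.770/12.57 = 2.844 V.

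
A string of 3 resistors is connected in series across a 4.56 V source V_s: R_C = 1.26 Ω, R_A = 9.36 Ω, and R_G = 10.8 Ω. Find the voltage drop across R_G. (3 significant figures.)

V ≈ 2.30 V

Total series resistance ΣR = 1.26 + 9.36 + 10.8 = 21.42 Ω.
V = V_s · R/ΣR = 4.56 × 0.5042 = 2.299 V.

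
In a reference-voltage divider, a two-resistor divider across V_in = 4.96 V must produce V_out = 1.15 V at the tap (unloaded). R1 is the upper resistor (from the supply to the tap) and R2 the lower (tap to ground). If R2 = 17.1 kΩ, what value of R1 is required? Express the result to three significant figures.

R1 ≈ 56.7 kΩ

V_out/V_in = R2/(R1+R2) = 0.2319.
R1 = R2·(1/k − 1) = 17.1 × 3.313 = 56.65 kΩ.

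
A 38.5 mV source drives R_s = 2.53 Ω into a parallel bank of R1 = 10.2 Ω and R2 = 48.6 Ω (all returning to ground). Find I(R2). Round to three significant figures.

Parallel bank: R_p = 1/(1/10.2 + 1/48.6) = 8.431 Ω.
V_A = 38.5 × 8.431/10.96 = 29.61 mV.
I(R2) = V_A / R2 = 29.61/48.6 = 0.6093 mA.

I ≈ 0.609 mA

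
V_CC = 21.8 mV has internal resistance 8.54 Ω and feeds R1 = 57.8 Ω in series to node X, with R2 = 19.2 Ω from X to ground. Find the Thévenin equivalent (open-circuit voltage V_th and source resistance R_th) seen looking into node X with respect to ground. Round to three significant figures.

R1' = 8.54 + 57.8 = 66.34 Ω (source resistance + R1).
V_th is the unloaded tap voltage: V_CC · R2/(R1'+R2) = 21.8 × 0.2245 = 4.893 mV.
Looking into X with the source shorted: R_th = R1'·R2/(R1'+R2) = 66.34 × 19.2/85.54 = 14.89 Ω.

V_th ≈ 4.89 mV, R_th ≈ 14.9 Ω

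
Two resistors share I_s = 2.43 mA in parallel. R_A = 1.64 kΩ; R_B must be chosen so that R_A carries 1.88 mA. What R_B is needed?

R_B ≈ 5.61 kΩ

Two-branch current divider: I_A = I_s · R_B/(R_A + R_B).
1.88/2.43 = R_B/(R_A + R_B) → R_B = R_A · (0.7737)/(1 − 0.7737) = 1.64 × 3.418 = 5.606 kΩ.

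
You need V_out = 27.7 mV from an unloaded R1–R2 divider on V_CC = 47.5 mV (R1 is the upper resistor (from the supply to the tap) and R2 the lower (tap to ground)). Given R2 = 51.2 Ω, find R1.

Required fraction k = V_out/V_CC = 0.5832.
So R1 = R2 · (V_CC/V_out − 1) = 51.2 × (47.5/27.7 − 1) = 51.2 × 0.7148 = 36.60 Ω.

R1 ≈ 36.6 Ω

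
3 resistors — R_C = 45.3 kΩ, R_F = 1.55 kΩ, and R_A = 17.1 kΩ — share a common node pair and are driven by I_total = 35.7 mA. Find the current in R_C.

I ≈ 1.09 mA

ΣG = 1/45.3 + 1/1.55 + 1/17.1 = 0.7257.
By the current-divider rule, I = I_total · G_k/ΣG = 35.7 × 0.03042 = 1.086 mA.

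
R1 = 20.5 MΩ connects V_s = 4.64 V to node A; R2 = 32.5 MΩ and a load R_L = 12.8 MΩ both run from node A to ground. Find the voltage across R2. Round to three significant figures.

The load sits in parallel with R2, giving an effective lower resistance R2' = R2·R_L/(R2+R_L) = 9.183 MΩ.
Then V_out = V_s · R2'/(R1 + R2') = 4.64 × 9.183/29.68 = 1.435 V.

V_out ≈ 1.44 V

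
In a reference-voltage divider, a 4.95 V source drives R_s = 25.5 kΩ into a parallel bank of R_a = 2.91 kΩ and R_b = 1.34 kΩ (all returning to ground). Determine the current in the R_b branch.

I ≈ 0.128 mA

Equivalent of the parallel group: R_p = 0.9175 kΩ.
Node voltage V_A = V_s · R_p/(R_s + R_p) = 4.95 × 0.03473 = 0.1719 V.
I(R_b) = V_A / R_b = 0.1719/1.34 = 0.1283 mA.
(Check via current divider: I_total = 0.1874 mA; share G_k/ΣG = 0.6847 → same result.)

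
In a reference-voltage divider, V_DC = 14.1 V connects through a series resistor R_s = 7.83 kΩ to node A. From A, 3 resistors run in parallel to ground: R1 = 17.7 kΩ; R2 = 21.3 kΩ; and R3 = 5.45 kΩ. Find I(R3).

Combine the parallel branches: R_p = (1/17.7 + 1/21.3 + 1/5.45)⁻¹ = 3.485 kΩ.
V_A = 14.1 × 3.485/11.32 = 4.343 V.
I(R3) = V_A / R3 = 4.343/5.45 = 0.7969 mA.
(Equivalently: I_total = 1.246 mA, then current-divider fraction G_k/ΣG = 0.6395.)

I ≈ 0.797 mA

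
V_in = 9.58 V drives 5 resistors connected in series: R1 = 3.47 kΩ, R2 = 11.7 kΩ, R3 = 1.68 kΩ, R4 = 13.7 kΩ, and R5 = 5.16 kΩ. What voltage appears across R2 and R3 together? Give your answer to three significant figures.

Series total: ΣR = 3.47 + 11.7 + 1.68 + 13.7 + 5.16 = 35.71 kΩ.
R_{R2..R3} = 11.7 + 1.68 = 13.38 kΩ.
By the voltage-divider rule, V = 9.58 × 13.38/35.71 = 3.589 V.

V ≈ 3.59 V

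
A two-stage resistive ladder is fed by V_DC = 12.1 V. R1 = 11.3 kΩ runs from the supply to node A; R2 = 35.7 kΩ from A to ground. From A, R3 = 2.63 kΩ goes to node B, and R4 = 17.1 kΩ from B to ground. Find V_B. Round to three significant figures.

Node A sees R2 in parallel with the series input of stage 2, R3 + R4 = 19.73 kΩ.
R2 ‖ (R3+R4) = 12.71 kΩ.
First divider: V_A = V_DC · 12.71/(11.3 + 12.71) = 6.405 V.
V_B = V_A × 0.8667 = 5.551 V.

V_B ≈ 5.55 V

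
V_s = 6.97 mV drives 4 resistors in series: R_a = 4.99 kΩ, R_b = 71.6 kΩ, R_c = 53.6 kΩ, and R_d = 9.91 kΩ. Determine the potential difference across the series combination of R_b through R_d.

V ≈ 6.72 mV

ΣR = 4.99 + 71.6 + 53.6 + 9.91 = 140.1 kΩ.
R_{R_b..R_d} = 71.6 + 53.6 + 9.91 = 135.1 kΩ.
V = V_s · R/ΣR = 6.97 × 0.9644 = 6.722 mV.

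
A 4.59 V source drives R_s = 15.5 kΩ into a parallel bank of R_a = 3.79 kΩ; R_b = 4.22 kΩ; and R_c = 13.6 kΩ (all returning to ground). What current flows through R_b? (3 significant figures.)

I ≈ 0.110 mA

Equivalent of the parallel group: R_p = 1.741 kΩ.
V_A by voltage divider: V_A = 4.59 × 1.741/(15.5 + 1.741) = 0.4635 V.
Branch current I = V_A/R_b = 0.4635/4.22 = 0.1098 mA.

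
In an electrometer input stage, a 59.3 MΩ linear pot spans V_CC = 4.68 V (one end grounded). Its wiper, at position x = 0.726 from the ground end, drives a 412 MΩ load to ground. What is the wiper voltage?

V_out ≈ 3.30 V

Lower segment x·R_p = 43.05 MΩ; upper segment (1−x)·R_p = 16.25 MΩ.
(x·R_p) ‖ R_L = 38.98 MΩ.
Loaded-divider output: V_out = 4.68 × 0.7058 = 3.303 V.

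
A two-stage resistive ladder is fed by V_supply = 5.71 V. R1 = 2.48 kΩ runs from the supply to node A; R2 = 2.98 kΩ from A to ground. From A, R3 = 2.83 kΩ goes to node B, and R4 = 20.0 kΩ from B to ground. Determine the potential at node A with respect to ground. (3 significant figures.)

V_A ≈ 2.94 V

The second stage (R3 + R4 = 22.83 kΩ) loads node A in parallel with R2.
R2 ‖ (R3+R4) = 2.636 kΩ.
First divider: V_A = V_supply · 2.636/(2.48 + 2.636) = 2.942 V.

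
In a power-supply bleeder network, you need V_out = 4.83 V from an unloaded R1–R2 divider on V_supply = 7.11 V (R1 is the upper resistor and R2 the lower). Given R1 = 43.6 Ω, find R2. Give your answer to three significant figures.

V_out/V_supply = R2/(R1+R2) = 0.6793.
So R2 = R1 · V_out/(V_supply − V_out) = 43.6 × 4.83/(7.11 − 4.83) = 43.6 × 2.118 = 92.36 Ω.

R2 ≈ 92.4 Ω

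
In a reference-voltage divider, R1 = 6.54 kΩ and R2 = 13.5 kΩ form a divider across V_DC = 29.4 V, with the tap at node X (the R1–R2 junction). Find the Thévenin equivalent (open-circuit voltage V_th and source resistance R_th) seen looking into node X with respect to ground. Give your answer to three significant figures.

V_th ≈ 19.8 V, R_th ≈ 4.41 kΩ

V_th is the unloaded tap voltage: V_DC · R2/(R1+R2) = 29.4 × 0.6737 = 19.81 V.
Zeroing V_DC shorts the top of R1 to ground, so R_th = R1 ‖ R2 = 4.406 kΩ.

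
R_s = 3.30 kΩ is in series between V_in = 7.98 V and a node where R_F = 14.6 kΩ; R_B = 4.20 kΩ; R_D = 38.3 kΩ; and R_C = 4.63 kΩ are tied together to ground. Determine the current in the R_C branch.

I ≈ 0.613 mA

Combine the parallel branches: R_p = (1/14.6 + 1/4.20 + 1/38.3 + 1/4.63)⁻¹ = 1.823 kΩ.
Node voltage V_A = V_in · R_p/(R_s + R_p) = 7.98 × 0.3558 = 2.839 V.
I(R_C) = V_A / R_C = 2.839/4.63 = 0.6132 mA.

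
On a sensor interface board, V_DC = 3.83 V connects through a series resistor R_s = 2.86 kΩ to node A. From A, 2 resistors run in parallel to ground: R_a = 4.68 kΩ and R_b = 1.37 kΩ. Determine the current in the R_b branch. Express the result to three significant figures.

Parallel bank: R_p = 1/(1/4.68 + 1/1.37) = 1.060 kΩ.
Node voltage V_A = V_DC · R_p/(R_s + R_p) = 3.83 × 0.2704 = 1.035 V.
I(R_b) = V_A / R_b = 1.035/1.37 = 0.7558 mA.
(Check via current divider: I_total = 0.9771 mA; share G_k/ΣG = 0.7736 → same result.)

I ≈ 0.756 mA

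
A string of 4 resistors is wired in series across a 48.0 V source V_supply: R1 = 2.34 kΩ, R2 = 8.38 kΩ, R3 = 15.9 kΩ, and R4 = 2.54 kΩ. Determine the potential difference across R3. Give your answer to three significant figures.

Total series resistance ΣR = 2.34 + 8.38 + 15.9 + 2.54 = 29.16 kΩ.
By the voltage-divider rule, V = 48.0 × 15.90/29.16 = 26.17 V.

V ≈ 26.2 V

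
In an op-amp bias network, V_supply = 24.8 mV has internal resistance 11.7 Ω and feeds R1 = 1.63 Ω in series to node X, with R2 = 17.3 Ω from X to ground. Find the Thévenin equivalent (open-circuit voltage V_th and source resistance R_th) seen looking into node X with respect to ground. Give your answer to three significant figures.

V_th ≈ 14.0 mV, R_th ≈ 7.53 Ω

R1' = 11.7 + 1.63 = 13.33 Ω (source resistance + R1).
With X open, the divider is unloaded: V_th = 24.8 × 17.3/30.63 = 14.01 mV.
Looking into X with the source shorted: R_th = R1'·R2/(R1'+R2) = 13.33 × 17.3/30.63 = 7.529 Ω.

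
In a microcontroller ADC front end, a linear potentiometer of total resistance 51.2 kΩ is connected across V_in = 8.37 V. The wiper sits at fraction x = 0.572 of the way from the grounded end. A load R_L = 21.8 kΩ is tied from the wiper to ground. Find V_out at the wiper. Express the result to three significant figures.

V_out ≈ 3.04 V

Lower segment x·R_p = 29.29 kΩ; upper segment (1−x)·R_p = 21.91 kΩ.
Lower segment in parallel with the load: 29.29 ‖ 21.8 = 12.50 kΩ.
Then V_out = V_in · 12.50/(21.91 + 12.50) = 3.040 V.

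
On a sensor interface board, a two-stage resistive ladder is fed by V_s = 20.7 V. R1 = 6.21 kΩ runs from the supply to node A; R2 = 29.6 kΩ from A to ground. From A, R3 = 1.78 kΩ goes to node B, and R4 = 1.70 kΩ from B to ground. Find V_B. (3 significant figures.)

Node A sees R2 in parallel with the series input of stage 2, R3 + R4 = 3.480 kΩ.
Effective lower resistance at A: R2 ‖ 3.480 = 3.114 kΩ.
First divider: V_A = V_s · 3.114/(6.21 + 3.114) = 6.913 V.
Then the unloaded second divider: V_B = V_A × R4/(R3+R4) = 6.913 × 0.4885 = 3.377 V.

V_B ≈ 3.38 V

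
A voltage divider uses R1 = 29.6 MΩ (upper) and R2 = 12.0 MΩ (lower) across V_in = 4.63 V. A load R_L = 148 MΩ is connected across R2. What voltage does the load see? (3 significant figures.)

V_out ≈ 1.26 V

R2 ‖ R_L = (12.0 × 148)/(12.0 + 148) = 11.10 MΩ.
Now apply the divider: V_out = 4.63 × 0.2727 = 1.263 V.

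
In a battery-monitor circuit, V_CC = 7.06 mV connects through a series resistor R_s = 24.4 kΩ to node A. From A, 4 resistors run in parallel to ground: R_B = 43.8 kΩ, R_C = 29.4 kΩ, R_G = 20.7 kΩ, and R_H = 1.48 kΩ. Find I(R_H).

Equivalent of the parallel group: R_p = 1.281 kΩ.
V_A = 7.06 × 1.281/25.68 = 0.3521 mV.
I(R_H) = V_A / R_H = 0.3521/1.48 = 0.2379 µA.

I ≈ 0.238 µA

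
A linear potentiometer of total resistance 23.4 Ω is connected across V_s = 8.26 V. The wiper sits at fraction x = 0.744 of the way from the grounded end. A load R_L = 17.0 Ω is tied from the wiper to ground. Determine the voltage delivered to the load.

The pot divides into 5.990 Ω above the wiper and 17.41 Ω below.
(x·R_p) ‖ R_L = 8.601 Ω.
V_out = 8.26 × 8.601/(5.990 + 8.601) = 4.869 V.

V_out ≈ 4.87 V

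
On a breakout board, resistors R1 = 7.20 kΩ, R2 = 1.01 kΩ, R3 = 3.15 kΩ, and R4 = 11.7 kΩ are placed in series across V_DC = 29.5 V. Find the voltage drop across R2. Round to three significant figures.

Series total: ΣR = 7.20 + 1.01 + 3.15 + 11.7 = 23.06 kΩ.
V = V_DC · R/ΣR = 29.5 × 0.04380 = 1.292 V.

V ≈ 1.29 V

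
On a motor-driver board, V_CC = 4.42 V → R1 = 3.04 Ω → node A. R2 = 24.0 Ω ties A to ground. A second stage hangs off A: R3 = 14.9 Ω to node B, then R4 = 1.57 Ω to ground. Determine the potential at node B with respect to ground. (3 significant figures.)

Node A sees R2 in parallel with the series input of stage 2, R3 + R4 = 16.47 Ω.
R2 ‖ (R3+R4) = 9.767 Ω.
So V_A = 4.42 × 0.7626 = 3.371 V.
Then the unloaded second divider: V_B = V_A × R4/(R3+R4) = 3.371 × 0.09532 = 0.3213 V.

V_B ≈ 0.321 V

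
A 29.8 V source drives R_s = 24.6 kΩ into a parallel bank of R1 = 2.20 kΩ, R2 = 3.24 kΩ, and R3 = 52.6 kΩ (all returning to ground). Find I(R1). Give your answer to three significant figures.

I ≈ 0.669 mA

Combine the parallel branches: R_p = (1/2.20 + 1/3.24 + 1/52.6)⁻¹ = 1.278 kΩ.
Node voltage V_A = V_s · R_p/(R_s + R_p) = 29.8 × 0.04940 = 1.472 V.
I(R1) = V_A / R1 = 1.472/2.20 = 0.6692 mA.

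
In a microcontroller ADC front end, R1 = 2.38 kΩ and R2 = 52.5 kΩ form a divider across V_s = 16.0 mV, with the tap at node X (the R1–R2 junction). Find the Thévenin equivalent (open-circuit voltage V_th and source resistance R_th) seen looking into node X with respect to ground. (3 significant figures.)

With X open, the divider is unloaded: V_th = 16.0 × 52.5/54.88 = 15.31 mV.
With V_s suppressed (replaced by a short), R_th = R1 ‖ R2 = (2.380 × 52.5)/(2.380 + 52.5) = 2.277 kΩ.

V_th ≈ 15.3 mV, R_th ≈ 2.28 kΩ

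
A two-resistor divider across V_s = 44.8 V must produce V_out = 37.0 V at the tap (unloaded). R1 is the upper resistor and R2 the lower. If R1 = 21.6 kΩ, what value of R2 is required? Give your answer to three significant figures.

V_out/V_s = R2/(R1+R2) = 0.8259.
Rearranging, R2 = R1·k/(1−k) = 21.6 × 4.744 = 102.5 kΩ.

R2 ≈ 102 kΩ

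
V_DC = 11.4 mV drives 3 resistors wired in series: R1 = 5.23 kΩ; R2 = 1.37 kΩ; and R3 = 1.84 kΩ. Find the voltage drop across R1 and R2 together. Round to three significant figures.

ΣR = 5.23 + 1.37 + 1.84 = 8.440 kΩ.
R_{R1..R2} = 5.23 + 1.37 = 6.600 kΩ.
By the voltage-divider rule, V = 11.4 × 6.600/8.440 = 8.915 mV.

V ≈ 8.91 mV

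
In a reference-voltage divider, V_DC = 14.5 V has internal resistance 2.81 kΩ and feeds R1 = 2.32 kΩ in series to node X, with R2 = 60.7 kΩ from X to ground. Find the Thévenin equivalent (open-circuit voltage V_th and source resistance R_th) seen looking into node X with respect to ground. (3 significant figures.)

V_th ≈ 13.4 V, R_th ≈ 4.73 kΩ

R1' = 2.81 + 2.32 = 5.130 kΩ (source resistance + R1).
V_th is the unloaded tap voltage: V_DC · R2/(R1'+R2) = 14.5 × 0.9221 = 13.37 V.
With V_DC suppressed (replaced by a short), R_th = R1' ‖ R2 = (5.130 × 60.7)/(5.130 + 60.7) = 4.730 kΩ.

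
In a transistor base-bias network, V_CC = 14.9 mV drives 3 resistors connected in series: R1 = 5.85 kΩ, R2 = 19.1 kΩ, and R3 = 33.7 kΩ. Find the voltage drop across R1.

V ≈ 1.49 mV

Series total: ΣR = 5.85 + 19.1 + 33.7 = 58.65 kΩ.
Voltage divider: V = V_CC · (5.850 / 58.65) = 14.9 × 0.09974 = 1.486 mV.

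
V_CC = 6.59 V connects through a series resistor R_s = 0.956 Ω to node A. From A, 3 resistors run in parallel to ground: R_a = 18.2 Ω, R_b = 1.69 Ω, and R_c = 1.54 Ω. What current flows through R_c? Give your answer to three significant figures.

I ≈ 1.91 A

Parallel bank: R_p = 1/(1/18.2 + 1/1.69 + 1/1.54) = 0.7716 Ω.
V_A = 6.59 × 0.7716/1.728 = 2.943 V.
I(R_c) = V_A / R_c = 2.943/1.54 = 1.911 A.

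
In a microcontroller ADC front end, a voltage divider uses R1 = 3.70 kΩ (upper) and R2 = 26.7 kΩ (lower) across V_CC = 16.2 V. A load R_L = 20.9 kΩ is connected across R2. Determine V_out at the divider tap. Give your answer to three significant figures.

The load sits in parallel with R2, giving an effective lower resistance R2' = R2·R_L/(R2+R_L) = 11.72 kΩ.
Now apply the divider: V_out = 16.2 × 0.7601 = 12.31 V.

V_out ≈ 12.3 V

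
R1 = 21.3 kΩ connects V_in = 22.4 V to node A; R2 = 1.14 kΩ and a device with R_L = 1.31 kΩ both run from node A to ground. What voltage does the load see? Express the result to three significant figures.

V_out ≈ 0.623 V

R2 ‖ R_L = (1.14 × 1.31)/(1.14 + 1.31) = 0.6096 kΩ.
Voltage divider with the loaded lower leg: V_out = 22.4 × 0.6096/(21.3 + 0.6096) = 22.4 × 0.02782 = 0.6232 V.
(Unloaded it would be 1.14 V; the load pulls it down.)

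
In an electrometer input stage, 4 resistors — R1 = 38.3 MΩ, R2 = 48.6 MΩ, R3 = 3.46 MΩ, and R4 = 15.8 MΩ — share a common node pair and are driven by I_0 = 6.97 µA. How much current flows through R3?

Conductances: ΣG = 1/38.3 + 1/48.6 + 1/3.46 + 1/15.8 = 0.3990 (1/MΩ).
R3 takes the fraction G_k/ΣG = 0.2890/0.3990 = 0.7244, so I = 6.97 × 0.7244 = 5.049 µA.

I ≈ 5.05 µA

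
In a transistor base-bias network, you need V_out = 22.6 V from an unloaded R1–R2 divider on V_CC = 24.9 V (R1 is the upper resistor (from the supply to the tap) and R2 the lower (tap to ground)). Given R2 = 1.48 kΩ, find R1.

V_out/V_CC = R2/(R1+R2) = 0.9076.
Rearranging, R1 = R2·(1−k)/k = 1.48 × 0.1018 = 0.1506 kΩ.

R1 ≈ 0.151 kΩ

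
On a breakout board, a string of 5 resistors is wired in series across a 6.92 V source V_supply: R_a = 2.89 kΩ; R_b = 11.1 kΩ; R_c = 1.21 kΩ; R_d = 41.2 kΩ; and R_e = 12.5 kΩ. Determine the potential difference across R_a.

ΣR = 2.89 + 11.1 + 1.21 + 41.2 + 12.5 = 68.90 kΩ.
Voltage divider: V = V_supply · (2.890 / 68.90) = 6.92 × 0.04194 = 0.2903 V.

V ≈ 0.290 V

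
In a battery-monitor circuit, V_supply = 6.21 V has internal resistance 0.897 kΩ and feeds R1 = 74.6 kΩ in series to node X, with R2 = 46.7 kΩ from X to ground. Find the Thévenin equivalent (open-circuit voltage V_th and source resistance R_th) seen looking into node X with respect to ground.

R1' = 0.897 + 74.6 = 75.50 kΩ (source resistance + R1).
Open-circuit (no load on X): V_th = V_supply · R2/(R1' + R2) = 6.21 × 46.7/(75.50 + 46.7) = 2.373 V.
With V_supply suppressed (replaced by a short), R_th = R1' ‖ R2 = (75.50 × 46.7)/(75.50 + 46.7) = 28.85 kΩ.

V_th ≈ 2.37 V, R_th ≈ 28.9 kΩ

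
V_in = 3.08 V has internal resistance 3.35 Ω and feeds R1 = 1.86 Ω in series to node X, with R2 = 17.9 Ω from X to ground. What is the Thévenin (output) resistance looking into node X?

R1' = 3.35 + 1.86 = 5.210 Ω (source resistance + R1).
Zeroing V_in shorts the top of R1' to ground, so R_th = R1' ‖ R2 = 4.035 Ω.

R_th ≈ 4.04 Ω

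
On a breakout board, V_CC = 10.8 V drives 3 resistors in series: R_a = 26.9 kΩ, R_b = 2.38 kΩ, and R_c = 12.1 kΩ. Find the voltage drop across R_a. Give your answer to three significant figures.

Series total: ΣR = 26.9 + 2.38 + 12.1 = 41.38 kΩ.
By the voltage-divider rule, V = 10.8 × 26.90/41.38 = 7.021 V.

V ≈ 7.02 V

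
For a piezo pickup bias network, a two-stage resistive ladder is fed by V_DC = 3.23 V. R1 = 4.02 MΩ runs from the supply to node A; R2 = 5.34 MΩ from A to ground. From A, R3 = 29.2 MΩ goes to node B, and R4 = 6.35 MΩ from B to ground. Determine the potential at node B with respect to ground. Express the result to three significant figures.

The second stage (R3 + R4 = 35.55 MΩ) loads node A in parallel with R2.
R2 ‖ (R3+R4) = 4.643 MΩ.
So V_A = 3.23 × 0.5359 = 1.731 V.
V_B = V_A × 0.1786 = 0.3092 V.

V_B ≈ 0.309 V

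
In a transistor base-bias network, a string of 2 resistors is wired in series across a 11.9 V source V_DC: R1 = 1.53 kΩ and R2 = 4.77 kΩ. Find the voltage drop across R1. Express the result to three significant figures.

V ≈ 2.89 V

Total series resistance ΣR = 1.53 + 4.77 = 6.300 kΩ.
V = V_DC · R/ΣR = 11.9 × 0.2429 = 2.890 V.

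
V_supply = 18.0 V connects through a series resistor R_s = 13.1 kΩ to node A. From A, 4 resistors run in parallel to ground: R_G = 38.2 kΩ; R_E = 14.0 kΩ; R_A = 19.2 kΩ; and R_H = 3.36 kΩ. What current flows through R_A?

Combine the parallel branches: R_p = (1/38.2 + 1/14.0 + 1/19.2 + 1/3.36)⁻¹ = 2.236 kΩ.
V_A = 18.0 × 2.236/15.34 = 2.624 V.
I(R_A) = V_A / R_A = 2.624/19.2 = 0.1367 mA.

I ≈ 0.137 mA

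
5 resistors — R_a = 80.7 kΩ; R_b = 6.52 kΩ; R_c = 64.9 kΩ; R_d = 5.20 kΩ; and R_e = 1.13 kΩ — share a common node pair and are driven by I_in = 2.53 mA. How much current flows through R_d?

Total conductance ΣG = 1/80.7 + 1/6.52 + 1/64.9 + 1/5.20 + 1/1.13 = 1.258 (units of 1/kΩ).
R_d takes the fraction G_k/ΣG = 0.1923/1.258 = 0.1528, so I = 2.53 × 0.1528 = 0.3866 mA.

I ≈ 0.387 mA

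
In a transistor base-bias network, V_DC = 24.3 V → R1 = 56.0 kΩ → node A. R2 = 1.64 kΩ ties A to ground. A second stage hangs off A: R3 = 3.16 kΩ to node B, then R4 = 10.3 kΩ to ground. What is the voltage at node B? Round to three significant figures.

Node A sees R2 in parallel with the series input of stage 2, R3 + R4 = 13.46 kΩ.
R2 ‖ (R3+R4) = 1.462 kΩ.
First divider: V_A = V_DC · 1.462/(56.0 + 1.462) = 0.6182 V.
Then the unloaded second divider: V_B = V_A × R4/(R3+R4) = 0.6182 × 0.7652 = 0.4731 V.

V_B ≈ 0.473 V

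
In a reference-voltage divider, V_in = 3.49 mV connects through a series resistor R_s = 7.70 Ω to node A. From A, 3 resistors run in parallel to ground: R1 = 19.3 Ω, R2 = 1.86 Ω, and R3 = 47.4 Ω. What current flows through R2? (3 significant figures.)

I ≈ 0.329 mA

Combine the parallel branches: R_p = (1/19.3 + 1/1.86 + 1/47.4)⁻¹ = 1.638 Ω.
V_A = 3.49 × 1.638/9.338 = 0.6122 mV.
Branch current I = V_A/R2 = 0.6122/1.86 = 0.3291 mA.
(Check via current divider: I_total = 0.3737 mA; share G_k/ΣG = 0.8806 → same result.)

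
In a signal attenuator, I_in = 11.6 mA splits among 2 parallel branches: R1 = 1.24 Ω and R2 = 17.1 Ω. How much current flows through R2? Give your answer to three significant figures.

I ≈ 0.784 mA

Two-branch current divider: I_k = I_in · R_other/(R_1 + R_2).
I(R2) = 11.6 × 1.24/(1.24 + 17.1) = 11.6 × 0.06761 = 0.7843 mA.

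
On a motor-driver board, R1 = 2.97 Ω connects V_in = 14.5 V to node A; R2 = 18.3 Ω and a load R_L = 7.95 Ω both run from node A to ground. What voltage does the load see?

V_out ≈ 9.44 V

The load sits in parallel with R2, giving an effective lower resistance R2' = R2·R_L/(R2+R_L) = 5.542 Ω.
Now apply the divider: V_out = 14.5 × 0.6511 = 9.441 V.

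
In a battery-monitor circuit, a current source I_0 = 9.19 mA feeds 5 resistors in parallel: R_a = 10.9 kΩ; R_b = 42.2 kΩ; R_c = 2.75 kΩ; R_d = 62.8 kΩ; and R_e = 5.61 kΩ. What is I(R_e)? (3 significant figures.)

Total conductance ΣG = 1/10.9 + 1/42.2 + 1/2.75 + 1/62.8 + 1/5.61 = 0.6733 (units of 1/kΩ).
By the current-divider rule, I = I_0 · G_k/ΣG = 9.19 × 0.2648 = 2.433 mA.

I ≈ 2.43 mA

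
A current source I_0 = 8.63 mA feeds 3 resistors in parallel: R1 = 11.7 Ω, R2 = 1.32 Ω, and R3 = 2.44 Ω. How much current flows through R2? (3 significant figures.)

ΣG = 1/11.7 + 1/1.32 + 1/2.44 = 1.253.
By the current-divider rule, I = I_0 · G_k/ΣG = 8.63 × 0.6047 = 5.218 mA.

I ≈ 5.22 mA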